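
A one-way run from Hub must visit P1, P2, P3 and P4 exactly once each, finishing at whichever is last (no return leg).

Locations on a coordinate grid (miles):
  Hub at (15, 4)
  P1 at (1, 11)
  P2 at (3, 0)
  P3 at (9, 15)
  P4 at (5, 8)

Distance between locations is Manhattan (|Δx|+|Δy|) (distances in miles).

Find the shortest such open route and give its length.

Minimum one-way distance = 45 miles.

There are 4! = 24 possible orderings.
Hub→P1→P2→P3→P4: 21+13+21+11 = 66
Hub→P1→P2→P4→P3: 21+13+10+11 = 55
Hub→P1→P3→P2→P4: 21+12+21+10 = 64
Hub→P1→P3→P4→P2: 21+12+11+10 = 54
Hub→P1→P4→P2→P3: 21+7+10+21 = 59
Hub→P1→P4→P3→P2: 21+7+11+21 = 60
Hub→P2→P1→P3→P4: 16+13+12+11 = 52
Hub→P2→P1→P4→P3: 16+13+7+11 = 47
Hub→P2→P3→P1→P4: 16+21+12+7 = 56
Hub→P2→P3→P4→P1: 16+21+11+7 = 55
Hub→P2→P4→P1→P3: 16+10+7+12 = 45
Hub→P2→P4→P3→P1: 16+10+11+12 = 49
Hub→P3→P1→P2→P4: 17+12+13+10 = 52
Hub→P3→P1→P4→P2: 17+12+7+10 = 46
… (10 more)
The minimum is 45.
One shortest path: Hub → P2 → P4 → P1 → P3.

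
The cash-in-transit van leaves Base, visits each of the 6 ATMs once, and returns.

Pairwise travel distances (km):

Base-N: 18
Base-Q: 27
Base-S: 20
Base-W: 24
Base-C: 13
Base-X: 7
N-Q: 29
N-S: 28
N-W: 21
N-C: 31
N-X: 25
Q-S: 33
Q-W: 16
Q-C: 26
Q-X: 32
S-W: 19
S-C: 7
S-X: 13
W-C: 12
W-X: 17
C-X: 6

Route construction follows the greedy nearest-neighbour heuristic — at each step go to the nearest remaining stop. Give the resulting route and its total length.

Nearest-neighbour total = 102 km; route Base → X → C → S → W → Q → N → Base.

Base → [X:7 / C:13 / N:18 / S:20 / W:24 / Q:27] → X (7)
X → [C:6 / S:13 / W:17 / N:25 / Q:32] → C (6)
C → [S:7 / W:12 / Q:26 / N:31] → S (7)
S → [W:19 / N:28 / Q:33] → W (19)
W → [Q:16 / N:21] → Q (16)
Q → [N:29] → N (29)
Return N→Base: 18.
Total = 7 + 6 + 7 + 19 + 16 + 29 + 18 = 102.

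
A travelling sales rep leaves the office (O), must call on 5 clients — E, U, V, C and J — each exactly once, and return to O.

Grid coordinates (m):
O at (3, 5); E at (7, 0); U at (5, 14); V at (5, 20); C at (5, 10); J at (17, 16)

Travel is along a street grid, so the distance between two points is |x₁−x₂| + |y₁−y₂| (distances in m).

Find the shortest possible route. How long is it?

O - E - U - V - C - J - O: 9+16+6+10+18+25 = 84
O - E - U - V - J - C - O: 9+16+6+16+18+7 = 72
O - E - U - C - V - J - O: 9+16+4+10+16+25 = 80
O - E - U - C - J - V - O: 9+16+4+18+16+17 = 80
O - E - U - J - V - C - O: 9+16+14+16+10+7 = 72
O - E - U - J - C - V - O: 9+16+14+18+10+17 = 84
O - E - V - U - C - J - O: 9+22+6+4+18+25 = 84
O - E - V - U - J - C - O: 9+22+6+14+18+7 = 76
O - E - V - C - U - J - O: 9+22+10+4+14+25 = 84
O - E - V - C - J - U - O: 9+22+10+18+14+11 = 84
O - E - V - J - U - C - O: 9+22+16+14+4+7 = 72
O - E - V - J - C - U - O: 9+22+16+18+4+11 = 80
O - E - C - U - V - J - O: 9+12+4+6+16+25 = 72
O - E - C - U - J - V - O: 9+12+4+14+16+17 = 72
… (46 more)
O - E - J - V - U - C - O: 9+26+16+6+4+7 = 68  ← best
The minimum is 68.
One optimal route: O → E → J → V → U → C → O (or its reverse).

Shortest round trip = 68 m.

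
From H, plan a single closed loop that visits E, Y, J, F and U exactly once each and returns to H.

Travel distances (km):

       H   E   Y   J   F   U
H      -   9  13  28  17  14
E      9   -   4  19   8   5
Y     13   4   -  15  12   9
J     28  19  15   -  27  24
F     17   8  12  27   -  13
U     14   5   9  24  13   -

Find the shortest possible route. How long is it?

H-E-Y-J-F-U-H: 9+4+15+27+13+14 = 82
H-E-Y-J-U-F-H: 9+4+15+24+13+17 = 82
H-E-Y-F-J-U-H: 9+4+12+27+24+14 = 90
H-E-Y-F-U-J-H: 9+4+12+13+24+28 = 90
H-E-Y-U-J-F-H: 9+4+9+24+27+17 = 90
H-E-Y-U-F-J-H: 9+4+9+13+27+28 = 90
H-E-J-Y-F-U-H: 9+19+15+12+13+14 = 82
H-E-J-Y-U-F-H: 9+19+15+9+13+17 = 82
H-E-J-F-Y-U-H: 9+19+27+12+9+14 = 90
H-E-J-F-U-Y-H: 9+19+27+13+9+13 = 90
H-E-J-U-Y-F-H: 9+19+24+9+12+17 = 90
H-E-J-U-F-Y-H: 9+19+24+13+12+13 = 90
H-E-F-Y-J-U-H: 9+8+12+15+24+14 = 82
H-E-F-Y-U-J-H: 9+8+12+9+24+28 = 90
… (46 more)
The minimum is 82.
One optimal route: H → E → Y → J → F → U → H (or its reverse).

Shortest round trip = 82 km.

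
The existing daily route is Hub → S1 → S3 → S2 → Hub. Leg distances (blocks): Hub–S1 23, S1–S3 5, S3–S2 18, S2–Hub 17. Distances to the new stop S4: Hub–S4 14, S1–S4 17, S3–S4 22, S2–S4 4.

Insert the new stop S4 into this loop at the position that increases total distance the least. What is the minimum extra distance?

Minimum extra distance: 1 blocks, inserting S4 between S2 and Hub.

Insertion cost between consecutive stops i–j is d(i,S4) + d(S4,j) − d(i,j):
  between Hub and S1: 14 + 17 − 23 = 8
  between S1 and S3: 17 + 22 − 5 = 34
  between S3 and S2: 22 + 4 − 18 = 8
  between S2 and Hub: 4 + 14 − 17 = 1
Cheapest insertion is between S2 and Hub, adding 1.
New total = 63 + 1 = 64.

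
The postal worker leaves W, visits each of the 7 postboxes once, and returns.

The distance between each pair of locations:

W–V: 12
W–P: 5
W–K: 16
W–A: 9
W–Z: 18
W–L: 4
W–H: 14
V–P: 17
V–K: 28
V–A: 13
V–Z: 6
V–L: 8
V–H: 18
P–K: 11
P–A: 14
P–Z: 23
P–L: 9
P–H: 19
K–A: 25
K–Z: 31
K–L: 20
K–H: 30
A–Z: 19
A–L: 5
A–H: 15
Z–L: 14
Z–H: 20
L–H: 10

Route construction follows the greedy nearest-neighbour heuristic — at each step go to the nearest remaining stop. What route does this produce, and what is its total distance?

Nearest-neighbour total = 94; route W → L → A → V → Z → H → P → K → W.

At W the remaining stops are L 4, P 5, A 9, V 12, H 14, K 16, Z 18; go to L.
At L the remaining stops are A 5, V 8, P 9, H 10, Z 14, K 20; go to A.
At A the remaining stops are V 13, P 14, H 15, Z 19, K 25; go to V.
At V the remaining stops are Z 6, P 17, H 18, K 28; go to Z.
At Z the remaining stops are H 20, P 23, K 31; go to H.
At H the remaining stops are P 19, K 30; go to P.
At P the remaining stops are K 11; go to K.
Return K→W: 16.
Total = 4 + 5 + 13 + 6 + 20 + 19 + 11 + 16 = 94.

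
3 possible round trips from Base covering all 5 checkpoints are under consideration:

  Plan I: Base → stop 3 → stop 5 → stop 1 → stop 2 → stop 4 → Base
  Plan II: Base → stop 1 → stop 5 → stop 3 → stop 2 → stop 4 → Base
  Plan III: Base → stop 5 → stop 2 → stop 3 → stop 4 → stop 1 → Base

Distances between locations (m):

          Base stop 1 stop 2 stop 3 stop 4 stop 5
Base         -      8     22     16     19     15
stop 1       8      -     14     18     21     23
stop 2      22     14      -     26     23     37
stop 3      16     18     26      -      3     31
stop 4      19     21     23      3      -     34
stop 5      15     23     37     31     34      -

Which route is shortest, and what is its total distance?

Plan I: 16 + 31 + 23 + 14 + 23 + 19 = 126
Plan II: 8 + 23 + 31 + 26 + 23 + 19 = 130
Plan III: 15 + 37 + 26 + 3 + 21 + 8 = 110

Shortest is Plan III, total 110 m.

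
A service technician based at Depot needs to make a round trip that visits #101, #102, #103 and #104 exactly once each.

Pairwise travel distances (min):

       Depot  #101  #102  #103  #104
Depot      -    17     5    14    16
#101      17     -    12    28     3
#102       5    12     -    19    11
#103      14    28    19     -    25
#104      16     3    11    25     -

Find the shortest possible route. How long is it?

59 min — the shortest possible round trip.

Depot-#101-#102-#103-#104-Depot: 17+12+19+25+16 = 89
Depot-#101-#102-#104-#103-Depot: 17+12+11+25+14 = 79
Depot-#101-#103-#102-#104-Depot: 17+28+19+11+16 = 91
Depot-#101-#103-#104-#102-Depot: 17+28+25+11+5 = 86
Depot-#101-#104-#102-#103-Depot: 17+3+11+19+14 = 64
Depot-#101-#104-#103-#102-Depot: 17+3+25+19+5 = 69
Depot-#102-#101-#103-#104-Depot: 5+12+28+25+16 = 86
Depot-#102-#101-#104-#103-Depot: 5+12+3+25+14 = 59
Depot-#102-#103-#101-#104-Depot: 5+19+28+3+16 = 71
Depot-#102-#104-#101-#103-Depot: 5+11+3+28+14 = 61
Depot-#103-#101-#102-#104-Depot: 14+28+12+11+16 = 81
Depot-#103-#102-#101-#104-Depot: 14+19+12+3+16 = 64
The minimum is 59.
One optimal route: Depot → #102 → #101 → #104 → #103 → Depot (or its reverse).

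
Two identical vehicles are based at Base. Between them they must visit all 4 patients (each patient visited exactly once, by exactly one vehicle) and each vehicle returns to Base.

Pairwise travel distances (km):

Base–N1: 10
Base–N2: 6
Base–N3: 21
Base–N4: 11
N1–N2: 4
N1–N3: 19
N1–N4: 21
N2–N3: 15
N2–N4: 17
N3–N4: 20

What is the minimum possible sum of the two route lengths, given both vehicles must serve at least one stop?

Minimum combined distance: 72 km.

There are 2^3 − 1 = 7 ways to divide the 4 stops into two non-empty groups. For each, the best each vehicle can do is its own shortest tour through its group:
  {N1} + {N2, N3, N4}: 20 + 52 = 72
  {N2} + {N1, N3, N4}: 12 + 60 = 72
  {N1, N2} + {N3, N4}: 20 + 52 = 72
  {N3} + {N1, N2, N4}: 42 + 42 = 84
  {N1, N3} + {N2, N4}: 50 + 34 = 84
  {N2, N3} + {N1, N4}: 42 + 42 = 84
  … (7 splits in total)
Best: vehicle 1 Base → N1 → Base = 20; vehicle 2 Base → N2 → N3 → N4 → Base = 52; combined 72.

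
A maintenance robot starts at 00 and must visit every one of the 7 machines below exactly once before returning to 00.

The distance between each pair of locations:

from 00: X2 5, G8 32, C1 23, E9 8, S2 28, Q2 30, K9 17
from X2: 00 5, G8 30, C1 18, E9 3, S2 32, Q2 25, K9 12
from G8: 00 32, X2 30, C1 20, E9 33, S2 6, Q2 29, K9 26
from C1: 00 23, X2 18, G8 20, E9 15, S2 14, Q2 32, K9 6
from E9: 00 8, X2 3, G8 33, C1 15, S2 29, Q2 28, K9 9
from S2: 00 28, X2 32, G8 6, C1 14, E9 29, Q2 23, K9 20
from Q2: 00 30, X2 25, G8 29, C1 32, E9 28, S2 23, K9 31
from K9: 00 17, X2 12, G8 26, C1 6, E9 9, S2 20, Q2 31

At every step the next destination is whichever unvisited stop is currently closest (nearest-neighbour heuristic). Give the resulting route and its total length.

From 00: distances to unvisited — X2=5, E9=8, K9=17, C1=23, S2=28, Q2=30, G8=32. Nearest is X2 (5).
From X2: distances to unvisited — E9=3, K9=12, C1=18, Q2=25, G8=30, S2=32. Nearest is E9 (3).
From E9: distances to unvisited — K9=9, C1=15, Q2=28, S2=29, G8=33. Nearest is K9 (9).
From K9: distances to unvisited — C1=6, S2=20, G8=26, Q2=31. Nearest is C1 (6).
From C1: distances to unvisited — S2=14, G8=20, Q2=32. Nearest is S2 (14).
From S2: distances to unvisited — G8=6, Q2=23. Nearest is G8 (6).
From G8: distances to unvisited — Q2=29. Nearest is Q2 (29).
Return Q2→00: 30.
Total = 5 + 3 + 9 + 6 + 14 + 6 + 29 + 30 = 102.

Nearest-neighbour total = 102; route 00 → X2 → E9 → K9 → C1 → S2 → G8 → Q2 → 00.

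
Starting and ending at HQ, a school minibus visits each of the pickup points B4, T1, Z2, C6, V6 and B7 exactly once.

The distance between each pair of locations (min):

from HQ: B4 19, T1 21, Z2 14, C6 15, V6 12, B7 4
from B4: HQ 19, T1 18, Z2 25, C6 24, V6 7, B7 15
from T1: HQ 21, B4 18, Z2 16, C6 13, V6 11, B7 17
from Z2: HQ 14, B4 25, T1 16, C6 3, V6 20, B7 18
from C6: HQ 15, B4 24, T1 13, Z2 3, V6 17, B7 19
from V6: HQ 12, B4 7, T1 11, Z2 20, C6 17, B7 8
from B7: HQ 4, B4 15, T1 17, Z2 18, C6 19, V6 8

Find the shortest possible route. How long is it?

Shortest round trip = 67 min.

There are 360 distinct closed tours to check (reversals are equivalent).
HQ-B4-T1-Z2-C6-V6-B7-HQ: 19+18+16+3+17+8+4 = 85
HQ-B4-T1-Z2-C6-B7-V6-HQ: 19+18+16+3+19+8+12 = 95
HQ-B4-T1-Z2-V6-C6-B7-HQ: 19+18+16+20+17+19+4 = 113
HQ-B4-T1-Z2-V6-B7-C6-HQ: 19+18+16+20+8+19+15 = 115
HQ-B4-T1-Z2-B7-C6-V6-HQ: 19+18+16+18+19+17+12 = 119
HQ-B4-T1-Z2-B7-V6-C6-HQ: 19+18+16+18+8+17+15 = 111
HQ-B4-T1-C6-Z2-V6-B7-HQ: 19+18+13+3+20+8+4 = 85
HQ-B4-T1-C6-Z2-B7-V6-HQ: 19+18+13+3+18+8+12 = 91
… (352 more)
HQ-Z2-C6-T1-B4-V6-B7-HQ: 14+3+13+18+7+8+4 = 67  ← best
The minimum is 67.
One optimal route: HQ → Z2 → C6 → T1 → B4 → V6 → B7 → HQ (or its reverse).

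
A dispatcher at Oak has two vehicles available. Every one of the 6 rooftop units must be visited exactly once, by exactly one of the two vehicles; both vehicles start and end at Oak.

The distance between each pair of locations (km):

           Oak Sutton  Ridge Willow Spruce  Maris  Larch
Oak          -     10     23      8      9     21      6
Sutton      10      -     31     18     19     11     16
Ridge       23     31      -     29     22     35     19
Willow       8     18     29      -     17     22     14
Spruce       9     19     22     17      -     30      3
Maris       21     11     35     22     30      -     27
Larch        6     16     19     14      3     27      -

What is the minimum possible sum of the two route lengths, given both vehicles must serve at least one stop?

Check every non-empty split of the stops between the two vehicles; for each half take its own optimal tour:
  {Sutton} + {Ridge, Willow, Spruce, Maris, Larch}: 20 + 96 = 116
  {Ridge} + {Sutton, Willow, Spruce, Maris, Larch}: 46 + 69 = 115
  {Sutton, Ridge} + {Willow, Spruce, Maris, Larch}: 64 + 69 = 133
  {Willow} + {Sutton, Ridge, Spruce, Maris, Larch}: 16 + 87 = 103
  {Sutton, Willow} + {Ridge, Spruce, Maris, Larch}: 36 + 87 = 123
  {Ridge, Willow} + {Sutton, Spruce, Maris, Larch}: 60 + 60 = 120
  … (31 splits in total)
Best: vehicle 1 Oak → Willow → Oak = 16; vehicle 2 Oak → Sutton → Maris → Ridge → Spruce → Larch → Oak = 87; combined 103.

103 km — the smallest possible combined total.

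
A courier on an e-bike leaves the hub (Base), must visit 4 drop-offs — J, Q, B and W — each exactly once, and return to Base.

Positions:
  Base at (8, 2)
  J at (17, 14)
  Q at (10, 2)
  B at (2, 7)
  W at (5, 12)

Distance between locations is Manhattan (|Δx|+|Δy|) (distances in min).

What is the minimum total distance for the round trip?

Base → J → Q → B → W → Base: 21+19+13+8+13 = 74
Base → J → Q → W → B → Base: 21+19+15+8+11 = 74
Base → J → B → Q → W → Base: 21+22+13+15+13 = 84
Base → J → B → W → Q → Base: 21+22+8+15+2 = 68
Base → J → W → Q → B → Base: 21+14+15+13+11 = 74
Base → J → W → B → Q → Base: 21+14+8+13+2 = 58
Base → Q → J → B → W → Base: 2+19+22+8+13 = 64
Base → Q → J → W → B → Base: 2+19+14+8+11 = 54
Base → Q → B → J → W → Base: 2+13+22+14+13 = 64
Base → Q → W → J → B → Base: 2+15+14+22+11 = 64
Base → B → J → Q → W → Base: 11+22+19+15+13 = 80
Base → B → Q → J → W → Base: 11+13+19+14+13 = 70
The minimum is 54.
One optimal route: Base → Q → J → W → B → Base (or its reverse).

54 min — the shortest possible round trip.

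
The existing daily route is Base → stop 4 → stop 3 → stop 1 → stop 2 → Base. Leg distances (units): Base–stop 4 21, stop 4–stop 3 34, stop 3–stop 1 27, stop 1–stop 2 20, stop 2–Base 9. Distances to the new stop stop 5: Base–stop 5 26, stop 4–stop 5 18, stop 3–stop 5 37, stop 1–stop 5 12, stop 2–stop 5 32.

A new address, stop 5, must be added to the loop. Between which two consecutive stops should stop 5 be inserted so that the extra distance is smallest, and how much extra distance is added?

Minimum extra distance: 21, inserting stop 5 between stop 4 and stop 3.

Insertion cost between consecutive stops i–j is d(i,stop 5) + d(stop 5,j) − d(i,j):
  between Base and stop 4: 26 + 18 − 21 = 23
  between stop 4 and stop 3: 18 + 37 − 34 = 21
  between stop 3 and stop 1: 37 + 12 − 27 = 22
  between stop 1 and stop 2: 12 + 32 − 20 = 24
  between stop 2 and Base: 32 + 26 − 9 = 49
Cheapest insertion is between stop 4 and stop 3, adding 21.
New total = 111 + 21 = 132.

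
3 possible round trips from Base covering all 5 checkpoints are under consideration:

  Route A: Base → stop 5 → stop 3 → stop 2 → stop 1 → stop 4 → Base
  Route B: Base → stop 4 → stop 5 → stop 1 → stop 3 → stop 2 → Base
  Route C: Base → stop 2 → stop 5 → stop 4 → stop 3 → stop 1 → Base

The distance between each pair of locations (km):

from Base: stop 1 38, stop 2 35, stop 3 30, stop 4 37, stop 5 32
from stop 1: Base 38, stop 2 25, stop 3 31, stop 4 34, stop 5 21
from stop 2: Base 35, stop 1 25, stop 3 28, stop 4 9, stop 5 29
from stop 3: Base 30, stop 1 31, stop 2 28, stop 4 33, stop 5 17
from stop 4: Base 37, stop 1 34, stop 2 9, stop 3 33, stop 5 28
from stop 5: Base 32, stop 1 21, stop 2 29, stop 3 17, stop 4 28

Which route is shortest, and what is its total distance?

Shortest is Route A, total 173 km.

Route A: 32 + 17 + 28 + 25 + 34 + 37 = 173
Route B: 37 + 28 + 21 + 31 + 28 + 35 = 180
Route C: 35 + 29 + 28 + 33 + 31 + 38 = 194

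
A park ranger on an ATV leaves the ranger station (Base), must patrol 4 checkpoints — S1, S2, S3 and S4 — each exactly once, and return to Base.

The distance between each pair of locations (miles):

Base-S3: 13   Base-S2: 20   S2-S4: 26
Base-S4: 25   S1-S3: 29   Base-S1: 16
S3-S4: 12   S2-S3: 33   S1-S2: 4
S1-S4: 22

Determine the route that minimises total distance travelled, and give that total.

Base→S1→S2→S3→S4→Base: 16+4+33+12+25 = 90
Base→S1→S2→S4→S3→Base: 16+4+26+12+13 = 71
Base→S1→S3→S2→S4→Base: 16+29+33+26+25 = 129
Base→S1→S3→S4→S2→Base: 16+29+12+26+20 = 103
Base→S1→S4→S2→S3→Base: 16+22+26+33+13 = 110
Base→S1→S4→S3→S2→Base: 16+22+12+33+20 = 103
Base→S2→S1→S3→S4→Base: 20+4+29+12+25 = 90
Base→S2→S1→S4→S3→Base: 20+4+22+12+13 = 71
Base→S2→S3→S1→S4→Base: 20+33+29+22+25 = 129
Base→S2→S4→S1→S3→Base: 20+26+22+29+13 = 110
Base→S3→S1→S2→S4→Base: 13+29+4+26+25 = 97
Base→S3→S2→S1→S4→Base: 13+33+4+22+25 = 97
The minimum is 71.
One optimal route: Base → S1 → S2 → S4 → S3 → Base (or its reverse).

71 miles — the shortest possible round trip.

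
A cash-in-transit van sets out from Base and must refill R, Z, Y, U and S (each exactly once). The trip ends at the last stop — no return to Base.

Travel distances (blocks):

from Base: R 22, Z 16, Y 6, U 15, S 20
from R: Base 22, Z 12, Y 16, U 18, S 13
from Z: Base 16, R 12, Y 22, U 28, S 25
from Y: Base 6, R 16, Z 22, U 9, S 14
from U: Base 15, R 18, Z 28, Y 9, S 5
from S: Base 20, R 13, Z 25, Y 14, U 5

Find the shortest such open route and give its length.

There are 5! = 120 possible orderings.
Base→R→Z→Y→U→S: 22+12+22+9+5 = 70
Base→R→Z→Y→S→U: 22+12+22+14+5 = 75
Base→R→Z→U→Y→S: 22+12+28+9+14 = 85
Base→R→Z→U→S→Y: 22+12+28+5+14 = 81
Base→R→Z→S→Y→U: 22+12+25+14+9 = 82
Base→R→Z→S→U→Y: 22+12+25+5+9 = 73
Base→R→Y→Z→U→S: 22+16+22+28+5 = 93
Base→R→Y→Z→S→U: 22+16+22+25+5 = 90
Base→R→Y→U→Z→S: 22+16+9+28+25 = 100
Base→R→Y→U→S→Z: 22+16+9+5+25 = 77
Base→R→Y→S→Z→U: 22+16+14+25+28 = 105
Base→R→Y→S→U→Z: 22+16+14+5+28 = 85
Base→R→U→Z→Y→S: 22+18+28+22+14 = 104
Base→R→U→Z→S→Y: 22+18+28+25+14 = 107
… (106 more)
Base→Y→U→S→R→Z: 6+9+5+13+12 = 45  ← best
The minimum is 45.
One shortest path: Base → Y → U → S → R → Z.

45 blocks — the minimum one-way total.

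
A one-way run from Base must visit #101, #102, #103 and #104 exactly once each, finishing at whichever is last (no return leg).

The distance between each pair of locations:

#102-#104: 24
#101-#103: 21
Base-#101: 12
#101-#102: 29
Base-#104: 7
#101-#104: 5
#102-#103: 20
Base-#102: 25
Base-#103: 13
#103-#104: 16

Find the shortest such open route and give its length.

53 — the minimum one-way total.

There are 4! = 24 possible orderings.
Base → #101 → #102 → #103 → #104: 12+29+20+16 = 77
Base → #101 → #102 → #104 → #103: 12+29+24+16 = 81
Base → #101 → #103 → #102 → #104: 12+21+20+24 = 77
Base → #101 → #103 → #104 → #102: 12+21+16+24 = 73
Base → #101 → #104 → #102 → #103: 12+5+24+20 = 61
Base → #101 → #104 → #103 → #102: 12+5+16+20 = 53
Base → #102 → #101 → #103 → #104: 25+29+21+16 = 91
Base → #102 → #101 → #104 → #103: 25+29+5+16 = 75
Base → #102 → #103 → #101 → #104: 25+20+21+5 = 71
Base → #102 → #103 → #104 → #101: 25+20+16+5 = 66
Base → #102 → #104 → #101 → #103: 25+24+5+21 = 75
Base → #102 → #104 → #103 → #101: 25+24+16+21 = 86
Base → #103 → #101 → #102 → #104: 13+21+29+24 = 87
Base → #103 → #101 → #104 → #102: 13+21+5+24 = 63
… (10 more)
The minimum is 53.
One shortest path: Base → #101 → #104 → #103 → #102.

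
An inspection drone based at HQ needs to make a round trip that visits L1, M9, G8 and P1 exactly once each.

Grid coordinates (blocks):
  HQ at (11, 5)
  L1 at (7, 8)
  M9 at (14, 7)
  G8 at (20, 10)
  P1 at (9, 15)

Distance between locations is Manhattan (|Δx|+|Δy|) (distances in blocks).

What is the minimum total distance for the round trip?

There are 12 distinct closed tours to check (reversals are equivalent).
HQ → L1 → M9 → G8 → P1 → HQ: 7+8+9+16+12 = 52
HQ → L1 → M9 → P1 → G8 → HQ: 7+8+13+16+14 = 58
HQ → L1 → G8 → M9 → P1 → HQ: 7+15+9+13+12 = 56
HQ → L1 → G8 → P1 → M9 → HQ: 7+15+16+13+5 = 56
HQ → L1 → P1 → M9 → G8 → HQ: 7+9+13+9+14 = 52
HQ → L1 → P1 → G8 → M9 → HQ: 7+9+16+9+5 = 46
HQ → M9 → L1 → G8 → P1 → HQ: 5+8+15+16+12 = 56
HQ → M9 → L1 → P1 → G8 → HQ: 5+8+9+16+14 = 52
HQ → M9 → G8 → L1 → P1 → HQ: 5+9+15+9+12 = 50
HQ → M9 → P1 → L1 → G8 → HQ: 5+13+9+15+14 = 56
HQ → G8 → L1 → M9 → P1 → HQ: 14+15+8+13+12 = 62
HQ → G8 → M9 → L1 → P1 → HQ: 14+9+8+9+12 = 52
The minimum is 46.
One optimal route: HQ → L1 → P1 → G8 → M9 → HQ (or its reverse).

Minimum total distance: 46 blocks.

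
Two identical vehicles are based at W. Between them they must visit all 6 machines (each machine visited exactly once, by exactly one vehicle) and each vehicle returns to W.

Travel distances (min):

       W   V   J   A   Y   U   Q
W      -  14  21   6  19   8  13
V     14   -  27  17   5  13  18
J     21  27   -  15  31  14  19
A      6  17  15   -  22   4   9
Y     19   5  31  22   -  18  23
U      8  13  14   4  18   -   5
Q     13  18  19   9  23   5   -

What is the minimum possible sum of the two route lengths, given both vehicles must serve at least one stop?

91 min — the smallest possible combined total.

There are 2^5 − 1 = 31 ways to divide the 6 stops into two non-empty groups. For each, the best each vehicle can do is its own shortest tour through its group:
  {V} + {J, A, Y, U, Q}: 28 + 82 = 110
  {J} + {V, A, Y, U, Q}: 42 + 57 = 99
  {V, J} + {A, Y, U, Q}: 62 + 57 = 119
  {A} + {V, J, Y, U, Q}: 12 + 82 = 94
  {V, A} + {J, Y, U, Q}: 37 + 82 = 119
  {J, A} + {V, Y, U, Q}: 42 + 55 = 97
  … (31 splits in total)
  {V, Y} + {J, A, U, Q}: 38 + 53 = 91  ← best
Best: vehicle 1 W → V → Y → W = 38; vehicle 2 W → A → J → U → Q → W = 53; combined 91.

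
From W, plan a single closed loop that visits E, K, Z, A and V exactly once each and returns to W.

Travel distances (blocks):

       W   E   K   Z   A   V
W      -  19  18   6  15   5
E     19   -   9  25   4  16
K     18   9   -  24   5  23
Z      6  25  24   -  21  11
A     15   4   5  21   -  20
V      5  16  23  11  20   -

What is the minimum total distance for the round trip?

Minimum total distance: 60 blocks.

There are 60 distinct closed tours to check (reversals are equivalent).
W-E-K-Z-A-V-W: 19+9+24+21+20+5 = 98
W-E-K-Z-V-A-W: 19+9+24+11+20+15 = 98
W-E-K-A-Z-V-W: 19+9+5+21+11+5 = 70
W-E-K-A-V-Z-W: 19+9+5+20+11+6 = 70
W-E-K-V-Z-A-W: 19+9+23+11+21+15 = 98
W-E-K-V-A-Z-W: 19+9+23+20+21+6 = 98
W-E-Z-K-A-V-W: 19+25+24+5+20+5 = 98
W-E-Z-K-V-A-W: 19+25+24+23+20+15 = 126
W-E-Z-A-K-V-W: 19+25+21+5+23+5 = 98
W-E-Z-A-V-K-W: 19+25+21+20+23+18 = 126
W-E-Z-V-K-A-W: 19+25+11+23+5+15 = 98
W-E-Z-V-A-K-W: 19+25+11+20+5+18 = 98
W-E-A-K-Z-V-W: 19+4+5+24+11+5 = 68
W-E-A-K-V-Z-W: 19+4+5+23+11+6 = 68
… (46 more)
W-K-A-E-V-Z-W: 18+5+4+16+11+6 = 60  ← best
The minimum is 60.
One optimal route: W → K → A → E → V → Z → W (or its reverse).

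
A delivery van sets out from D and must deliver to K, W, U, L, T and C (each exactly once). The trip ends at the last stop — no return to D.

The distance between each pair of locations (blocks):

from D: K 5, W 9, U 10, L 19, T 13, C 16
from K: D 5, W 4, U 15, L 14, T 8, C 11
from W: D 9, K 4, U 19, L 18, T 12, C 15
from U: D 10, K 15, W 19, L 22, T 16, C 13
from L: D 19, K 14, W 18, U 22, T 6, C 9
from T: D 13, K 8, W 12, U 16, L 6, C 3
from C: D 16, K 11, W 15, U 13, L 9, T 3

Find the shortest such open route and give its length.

49 blocks — the minimum one-way total.

There are 6! = 720 possible orderings.
D → K → W → U → L → T → C: 5+4+19+22+6+3 = 59
D → K → W → U → L → C → T: 5+4+19+22+9+3 = 62
D → K → W → U → T → L → C: 5+4+19+16+6+9 = 59
D → K → W → U → T → C → L: 5+4+19+16+3+9 = 56
D → K → W → U → C → L → T: 5+4+19+13+9+6 = 56
D → K → W → U → C → T → L: 5+4+19+13+3+6 = 50
D → K → W → L → U → T → C: 5+4+18+22+16+3 = 68
D → K → W → L → U → C → T: 5+4+18+22+13+3 = 65
… (712 more)
D → K → W → L → T → C → U: 5+4+18+6+3+13 = 49  ← best
The minimum is 49.
One shortest path: D → K → W → L → T → C → U.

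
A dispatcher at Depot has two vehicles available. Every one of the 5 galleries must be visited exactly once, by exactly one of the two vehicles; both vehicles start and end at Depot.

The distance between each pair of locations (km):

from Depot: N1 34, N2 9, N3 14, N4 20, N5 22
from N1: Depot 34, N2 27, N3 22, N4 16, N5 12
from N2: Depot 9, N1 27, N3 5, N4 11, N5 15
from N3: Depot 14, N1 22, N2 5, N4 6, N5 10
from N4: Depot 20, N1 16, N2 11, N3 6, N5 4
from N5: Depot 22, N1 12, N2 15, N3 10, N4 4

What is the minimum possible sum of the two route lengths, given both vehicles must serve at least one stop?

Check every non-empty split of the stops between the two vehicles; for each half take its own optimal tour:
  {N1} + {N2, N3, N4, N5}: 68 + 46 = 114
  {N2} + {N1, N3, N4, N5}: 18 + 70 = 88
  {N1, N2} + {N3, N4, N5}: 70 + 46 = 116
  {N3} + {N1, N2, N4, N5}: 28 + 70 = 98
  {N1, N3} + {N2, N4, N5}: 70 + 46 = 116
  {N2, N3} + {N1, N4, N5}: 28 + 70 = 98
  … (15 splits in total)
Best: vehicle 1 Depot → N2 → Depot = 18; vehicle 2 Depot → N1 → N5 → N4 → N3 → Depot = 70; combined 88.

88 km — the smallest possible combined total.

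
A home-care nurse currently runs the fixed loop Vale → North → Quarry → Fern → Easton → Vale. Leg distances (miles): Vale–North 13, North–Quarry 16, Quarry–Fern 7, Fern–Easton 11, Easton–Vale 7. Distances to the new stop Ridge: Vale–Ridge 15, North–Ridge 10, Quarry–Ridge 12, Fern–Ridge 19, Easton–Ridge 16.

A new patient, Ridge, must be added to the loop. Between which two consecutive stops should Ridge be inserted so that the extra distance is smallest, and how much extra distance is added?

Insertion cost between consecutive stops i–j is d(i,Ridge) + d(Ridge,j) − d(i,j):
  between Vale and North: 15 + 10 − 13 = 12
  between North and Quarry: 10 + 12 − 16 = 6
  between Quarry and Fern: 12 + 19 − 7 = 24
  between Fern and Easton: 19 + 16 − 11 = 24
  between Easton and Vale: 16 + 15 − 7 = 24
Cheapest insertion is between North and Quarry, adding 6.
New total = 54 + 6 = 60.

+6 miles — insert Ridge between North and Quarry.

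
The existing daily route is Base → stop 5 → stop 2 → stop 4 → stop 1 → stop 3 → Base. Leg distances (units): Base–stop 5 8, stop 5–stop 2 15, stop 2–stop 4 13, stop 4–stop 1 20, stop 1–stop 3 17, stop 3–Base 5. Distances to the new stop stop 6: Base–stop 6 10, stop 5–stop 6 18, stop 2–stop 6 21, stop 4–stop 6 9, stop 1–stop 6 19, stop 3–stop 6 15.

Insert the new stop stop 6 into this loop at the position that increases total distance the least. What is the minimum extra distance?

Adding 8 by placing stop 6 on the stop 4–stop 1 leg.

Insertion cost between consecutive stops i–j is d(i,stop 6) + d(stop 6,j) − d(i,j):
  between Base and stop 5: 10 + 18 − 8 = 20
  between stop 5 and stop 2: 18 + 21 − 15 = 24
  between stop 2 and stop 4: 21 + 9 − 13 = 17
  between stop 4 and stop 1: 9 + 19 − 20 = 8
  between stop 1 and stop 3: 19 + 15 − 17 = 17
  between stop 3 and Base: 15 + 10 − 5 = 20
Cheapest insertion is between stop 4 and stop 1, adding 8.
New total = 78 + 8 = 86.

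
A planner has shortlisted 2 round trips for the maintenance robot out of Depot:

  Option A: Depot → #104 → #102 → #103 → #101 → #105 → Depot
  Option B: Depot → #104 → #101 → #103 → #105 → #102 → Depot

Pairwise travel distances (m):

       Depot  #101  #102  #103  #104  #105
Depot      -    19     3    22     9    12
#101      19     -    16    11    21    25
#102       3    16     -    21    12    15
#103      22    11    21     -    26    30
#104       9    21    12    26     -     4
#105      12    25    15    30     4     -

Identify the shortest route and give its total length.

Option A: 9 + 12 + 21 + 11 + 25 + 12 = 90
Option B: 9 + 21 + 11 + 30 + 15 + 3 = 89

89 m — Option B is the shortest.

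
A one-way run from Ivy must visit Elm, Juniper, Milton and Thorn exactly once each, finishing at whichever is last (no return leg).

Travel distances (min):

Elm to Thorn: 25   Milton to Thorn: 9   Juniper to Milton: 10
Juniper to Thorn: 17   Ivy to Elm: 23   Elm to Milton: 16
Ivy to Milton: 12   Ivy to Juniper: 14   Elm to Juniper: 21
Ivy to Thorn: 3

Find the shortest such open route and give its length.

Shortest open route: 43 min.

There are 4! = 24 possible orderings.
Ivy → Elm → Juniper → Milton → Thorn: 23+21+10+9 = 63
Ivy → Elm → Juniper → Thorn → Milton: 23+21+17+9 = 70
Ivy → Elm → Milton → Juniper → Thorn: 23+16+10+17 = 66
Ivy → Elm → Milton → Thorn → Juniper: 23+16+9+17 = 65
Ivy → Elm → Thorn → Juniper → Milton: 23+25+17+10 = 75
Ivy → Elm → Thorn → Milton → Juniper: 23+25+9+10 = 67
Ivy → Juniper → Elm → Milton → Thorn: 14+21+16+9 = 60
Ivy → Juniper → Elm → Thorn → Milton: 14+21+25+9 = 69
Ivy → Juniper → Milton → Elm → Thorn: 14+10+16+25 = 65
Ivy → Juniper → Milton → Thorn → Elm: 14+10+9+25 = 58
Ivy → Juniper → Thorn → Elm → Milton: 14+17+25+16 = 72
Ivy → Juniper → Thorn → Milton → Elm: 14+17+9+16 = 56
Ivy → Milton → Elm → Juniper → Thorn: 12+16+21+17 = 66
Ivy → Milton → Elm → Thorn → Juniper: 12+16+25+17 = 70
… (10 more)
Ivy → Thorn → Milton → Juniper → Elm: 3+9+10+21 = 43  ← best
The minimum is 43.
One shortest path: Ivy → Thorn → Milton → Juniper → Elm.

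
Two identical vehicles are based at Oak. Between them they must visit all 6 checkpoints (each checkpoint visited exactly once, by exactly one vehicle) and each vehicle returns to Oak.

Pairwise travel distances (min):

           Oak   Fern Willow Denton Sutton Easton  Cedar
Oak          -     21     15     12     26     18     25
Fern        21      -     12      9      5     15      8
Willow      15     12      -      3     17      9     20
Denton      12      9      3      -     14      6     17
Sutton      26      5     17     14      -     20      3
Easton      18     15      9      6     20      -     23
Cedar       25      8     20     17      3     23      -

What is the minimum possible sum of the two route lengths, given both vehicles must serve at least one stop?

96 min — the smallest possible combined total.

Check every non-empty split of the stops between the two vehicles; for each half take its own optimal tour:
  {Fern} + {Willow, Denton, Sutton, Easton, Cedar}: 42 + 72 = 114
  {Willow} + {Fern, Denton, Sutton, Easton, Cedar}: 30 + 66 = 96
  {Fern, Willow} + {Denton, Sutton, Easton, Cedar}: 48 + 66 = 114
  {Denton} + {Fern, Willow, Sutton, Easton, Cedar}: 24 + 72 = 96
  {Fern, Denton} + {Willow, Sutton, Easton, Cedar}: 42 + 72 = 114
  {Willow, Denton} + {Fern, Sutton, Easton, Cedar}: 30 + 66 = 96
  … (31 splits in total)
Best: vehicle 1 Oak → Willow → Oak = 30; vehicle 2 Oak → Denton → Easton → Fern → Sutton → Cedar → Oak = 66; combined 96.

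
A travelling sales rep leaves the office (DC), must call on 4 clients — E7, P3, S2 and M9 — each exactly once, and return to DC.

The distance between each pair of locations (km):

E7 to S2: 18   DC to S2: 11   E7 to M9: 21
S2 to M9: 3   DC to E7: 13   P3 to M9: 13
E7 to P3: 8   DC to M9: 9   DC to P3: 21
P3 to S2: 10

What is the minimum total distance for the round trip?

There are 12 distinct closed tours to check (reversals are equivalent).
DC-E7-P3-S2-M9-DC: 13+8+10+3+9 = 43
DC-E7-P3-M9-S2-DC: 13+8+13+3+11 = 48
DC-E7-S2-P3-M9-DC: 13+18+10+13+9 = 63
DC-E7-S2-M9-P3-DC: 13+18+3+13+21 = 68
DC-E7-M9-P3-S2-DC: 13+21+13+10+11 = 68
DC-E7-M9-S2-P3-DC: 13+21+3+10+21 = 68
DC-P3-E7-S2-M9-DC: 21+8+18+3+9 = 59
DC-P3-E7-M9-S2-DC: 21+8+21+3+11 = 64
DC-P3-S2-E7-M9-DC: 21+10+18+21+9 = 79
DC-P3-M9-E7-S2-DC: 21+13+21+18+11 = 84
DC-S2-E7-P3-M9-DC: 11+18+8+13+9 = 59
DC-S2-P3-E7-M9-DC: 11+10+8+21+9 = 59
The minimum is 43.
One optimal route: DC → E7 → P3 → S2 → M9 → DC (or its reverse).

43 km — the shortest possible round trip.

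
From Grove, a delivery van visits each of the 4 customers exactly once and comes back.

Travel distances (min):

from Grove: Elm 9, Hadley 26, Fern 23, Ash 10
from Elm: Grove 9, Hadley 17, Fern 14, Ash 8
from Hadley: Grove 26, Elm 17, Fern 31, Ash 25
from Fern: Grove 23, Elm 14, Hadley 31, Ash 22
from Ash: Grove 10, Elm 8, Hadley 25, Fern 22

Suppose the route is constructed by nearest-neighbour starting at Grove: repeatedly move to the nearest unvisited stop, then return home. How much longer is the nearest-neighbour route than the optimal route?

From Grove: Elm=9, Ash=10, Fern=23, Hadley=26 → choose Elm (9).
From Elm: Ash=8, Fern=14, Hadley=17 → choose Ash (8).
From Ash: Fern=22, Hadley=25 → choose Fern (22).
From Fern: Hadley=31 → choose Hadley (31).
NN route Grove → Elm → Ash → Fern → Hadley → Grove costs 96.
Optimal: Grove → Elm → Hadley → Fern → Ash → Grove costs 89 (by enumerating all 12 distinct tours).
Excess = 96 − 89 = 7.

7 min longer than the optimal tour.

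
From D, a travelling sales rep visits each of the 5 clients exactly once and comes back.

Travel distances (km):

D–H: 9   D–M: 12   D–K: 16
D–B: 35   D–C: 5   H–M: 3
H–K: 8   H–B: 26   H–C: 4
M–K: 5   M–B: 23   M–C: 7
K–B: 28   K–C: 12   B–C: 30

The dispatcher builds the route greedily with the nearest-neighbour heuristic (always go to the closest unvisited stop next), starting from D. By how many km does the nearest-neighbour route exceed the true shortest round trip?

D: C=5, H=9, M=12, K=16, B=35 ⇒ C
C: H=4, M=7, K=12, B=30 ⇒ H
H: M=3, K=8, B=26 ⇒ M
M: K=5, B=23 ⇒ K
K: B=28 ⇒ B
NN route D → C → H → M → K → B → D costs 80.
Optimal: D → K → M → B → H → C → D costs 79 (by enumerating all 60 distinct tours).
Excess = 80 − 79 = 1.

Excess over optimum: 1 km.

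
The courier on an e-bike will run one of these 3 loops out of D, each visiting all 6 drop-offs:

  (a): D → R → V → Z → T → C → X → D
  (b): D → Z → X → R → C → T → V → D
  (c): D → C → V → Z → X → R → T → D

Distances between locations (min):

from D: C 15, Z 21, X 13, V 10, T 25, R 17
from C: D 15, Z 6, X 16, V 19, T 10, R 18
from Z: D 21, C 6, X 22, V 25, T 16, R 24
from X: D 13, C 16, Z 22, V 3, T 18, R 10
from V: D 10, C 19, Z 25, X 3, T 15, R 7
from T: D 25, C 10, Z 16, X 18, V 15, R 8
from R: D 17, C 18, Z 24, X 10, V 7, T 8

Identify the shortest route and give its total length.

(a): 17 + 7 + 25 + 16 + 10 + 16 + 13 = 104
(b): 21 + 22 + 10 + 18 + 10 + 15 + 10 = 106
(c): 15 + 19 + 25 + 22 + 10 + 8 + 25 = 124

Shortest is (a), total 104 min.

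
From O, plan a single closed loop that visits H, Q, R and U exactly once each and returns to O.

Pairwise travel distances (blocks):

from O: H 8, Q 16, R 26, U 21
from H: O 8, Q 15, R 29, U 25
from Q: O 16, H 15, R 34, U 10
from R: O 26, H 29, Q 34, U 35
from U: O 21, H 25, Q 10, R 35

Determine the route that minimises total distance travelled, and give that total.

There are 12 distinct closed tours to check (reversals are equivalent).
O → H → Q → R → U → O: 8+15+34+35+21 = 113
O → H → Q → U → R → O: 8+15+10+35+26 = 94
O → H → R → Q → U → O: 8+29+34+10+21 = 102
O → H → R → U → Q → O: 8+29+35+10+16 = 98
O → H → U → Q → R → O: 8+25+10+34+26 = 103
O → H → U → R → Q → O: 8+25+35+34+16 = 118
O → Q → H → R → U → O: 16+15+29+35+21 = 116
O → Q → H → U → R → O: 16+15+25+35+26 = 117
O → Q → R → H → U → O: 16+34+29+25+21 = 125
O → Q → U → H → R → O: 16+10+25+29+26 = 106
O → R → H → Q → U → O: 26+29+15+10+21 = 101
O → R → Q → H → U → O: 26+34+15+25+21 = 121
The minimum is 94.
One optimal route: O → H → Q → U → R → O (or its reverse).

Shortest round trip = 94 blocks.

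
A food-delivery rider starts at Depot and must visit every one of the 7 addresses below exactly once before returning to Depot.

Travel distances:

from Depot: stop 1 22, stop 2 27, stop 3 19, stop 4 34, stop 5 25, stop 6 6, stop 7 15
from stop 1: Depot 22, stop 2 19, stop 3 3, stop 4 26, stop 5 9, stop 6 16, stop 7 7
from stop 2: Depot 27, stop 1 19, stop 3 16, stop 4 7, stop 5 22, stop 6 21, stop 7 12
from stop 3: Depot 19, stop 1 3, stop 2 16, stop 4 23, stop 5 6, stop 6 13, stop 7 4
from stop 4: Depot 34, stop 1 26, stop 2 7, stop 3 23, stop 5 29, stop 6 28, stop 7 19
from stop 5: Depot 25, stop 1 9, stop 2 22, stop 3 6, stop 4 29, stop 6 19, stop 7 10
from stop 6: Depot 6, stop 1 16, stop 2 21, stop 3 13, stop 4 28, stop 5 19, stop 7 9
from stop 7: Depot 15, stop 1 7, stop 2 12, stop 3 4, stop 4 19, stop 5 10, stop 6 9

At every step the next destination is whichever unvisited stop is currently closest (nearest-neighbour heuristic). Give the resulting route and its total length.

Nearest-neighbour total = 94; route Depot → stop 6 → stop 7 → stop 3 → stop 1 → stop 5 → stop 2 → stop 4 → Depot.

At Depot the remaining stops are stop 6 6, stop 7 15, stop 3 19, stop 1 22, stop 5 25, stop 2 27, stop 4 34; go to stop 6.
At stop 6 the remaining stops are stop 7 9, stop 3 13, stop 1 16, stop 5 19, stop 2 21, stop 4 28; go to stop 7.
At stop 7 the remaining stops are stop 3 4, stop 1 7, stop 5 10, stop 2 12, stop 4 19; go to stop 3.
At stop 3 the remaining stops are stop 1 3, stop 5 6, stop 2 16, stop 4 23; go to stop 1.
At stop 1 the remaining stops are stop 5 9, stop 2 19, stop 4 26; go to stop 5.
At stop 5 the remaining stops are stop 2 22, stop 4 29; go to stop 2.
At stop 2 the remaining stops are stop 4 7; go to stop 4.
Return stop 4→Depot: 34.
Total = 6 + 9 + 4 + 3 + 9 + 22 + 7 + 34 = 94.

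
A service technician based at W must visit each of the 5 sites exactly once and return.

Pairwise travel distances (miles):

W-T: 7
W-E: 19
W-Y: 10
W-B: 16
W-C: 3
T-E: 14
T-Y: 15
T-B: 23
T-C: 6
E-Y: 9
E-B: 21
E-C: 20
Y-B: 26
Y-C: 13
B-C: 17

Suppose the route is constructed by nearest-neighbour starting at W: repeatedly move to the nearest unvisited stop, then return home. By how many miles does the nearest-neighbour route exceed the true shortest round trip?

The nearest-neighbour route is 4 miles longer than optimal.

From W: C=3, T=7, Y=10, B=16, E=19 → choose C (3).
From C: T=6, Y=13, B=17, E=20 → choose T (6).
From T: E=14, Y=15, B=23 → choose E (14).
From E: Y=9, B=21 → choose Y (9).
From Y: B=26 → choose B (26).
NN route W → C → T → E → Y → B → W costs 74.
Optimal: W → T → C → B → E → Y → W costs 70 (by enumerating all 60 distinct tours).
Excess = 74 − 70 = 4.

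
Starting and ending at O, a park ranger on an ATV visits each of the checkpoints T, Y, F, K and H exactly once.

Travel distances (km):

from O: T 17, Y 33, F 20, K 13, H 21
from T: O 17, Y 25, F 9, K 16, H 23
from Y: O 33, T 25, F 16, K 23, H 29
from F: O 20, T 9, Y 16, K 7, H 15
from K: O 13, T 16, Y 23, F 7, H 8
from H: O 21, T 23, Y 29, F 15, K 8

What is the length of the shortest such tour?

Minimum total distance: 92 km.

With 5 stops there are 5!/2 = 60 distinct round trips (a route and its reverse cost the same).
O→T→Y→F→K→H→O: 17+25+16+7+8+21 = 94
O→T→Y→F→H→K→O: 17+25+16+15+8+13 = 94
O→T→Y→K→F→H→O: 17+25+23+7+15+21 = 108
O→T→Y→K→H→F→O: 17+25+23+8+15+20 = 108
O→T→Y→H→F→K→O: 17+25+29+15+7+13 = 106
O→T→Y→H→K→F→O: 17+25+29+8+7+20 = 106
O→T→F→Y→K→H→O: 17+9+16+23+8+21 = 94
O→T→F→Y→H→K→O: 17+9+16+29+8+13 = 92
O→T→F→K→Y→H→O: 17+9+7+23+29+21 = 106
O→T→F→K→H→Y→O: 17+9+7+8+29+33 = 103
O→T→F→H→Y→K→O: 17+9+15+29+23+13 = 106
O→T→F→H→K→Y→O: 17+9+15+8+23+33 = 105
O→T→K→Y→F→H→O: 17+16+23+16+15+21 = 108
O→T→K→Y→H→F→O: 17+16+23+29+15+20 = 120
… (46 more)
The minimum is 92.
One optimal route: O → T → F → Y → H → K → O (or its reverse).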